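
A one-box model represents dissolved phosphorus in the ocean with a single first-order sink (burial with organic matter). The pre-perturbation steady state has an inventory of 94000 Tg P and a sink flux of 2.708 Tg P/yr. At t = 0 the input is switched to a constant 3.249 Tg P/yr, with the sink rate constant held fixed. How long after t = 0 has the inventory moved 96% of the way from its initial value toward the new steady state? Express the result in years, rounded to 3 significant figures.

τ = M₀/F₀ = 94000/2.708 = 34710 yr.
The remaining gap fraction is e^(−t/τ); 96% covered ⇒ e^(−t/τ) = 0.0400.
t = −τ ln(0.0400) = 34710 × 3.219 = 111700 yr.

112000 yr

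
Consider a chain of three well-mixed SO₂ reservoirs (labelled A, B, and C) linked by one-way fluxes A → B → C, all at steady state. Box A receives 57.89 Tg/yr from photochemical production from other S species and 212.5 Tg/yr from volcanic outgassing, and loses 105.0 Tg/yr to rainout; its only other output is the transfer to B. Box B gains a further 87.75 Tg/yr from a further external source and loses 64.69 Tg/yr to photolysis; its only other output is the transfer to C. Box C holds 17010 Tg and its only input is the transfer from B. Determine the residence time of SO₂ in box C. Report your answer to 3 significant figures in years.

Box A: F(A→B) = (57.89 + 212.5) − 105.0 = 165.39 Tg/yr.
Box B: F(B→C) = (165.39 + 87.75) − 64.69 = 188.45 Tg/yr.
Box C throughput = its input = 188.45 Tg/yr; τ = 17010 / 188.45 = 90.26 yr.

90.3 yr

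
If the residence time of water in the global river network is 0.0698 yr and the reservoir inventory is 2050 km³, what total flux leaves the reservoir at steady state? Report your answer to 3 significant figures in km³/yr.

29400 km³/yr

F = M / τ = 2050 / 0.0698 = 29370 km³/yr.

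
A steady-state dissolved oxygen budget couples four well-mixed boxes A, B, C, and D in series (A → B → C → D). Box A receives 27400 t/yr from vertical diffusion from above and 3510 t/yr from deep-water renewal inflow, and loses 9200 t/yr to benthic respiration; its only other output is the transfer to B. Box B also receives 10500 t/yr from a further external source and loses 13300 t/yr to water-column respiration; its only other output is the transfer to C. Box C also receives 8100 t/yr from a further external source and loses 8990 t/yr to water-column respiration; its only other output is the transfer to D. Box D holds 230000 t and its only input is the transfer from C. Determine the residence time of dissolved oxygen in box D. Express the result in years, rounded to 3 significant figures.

Box A: F(A→B) = (27400 + 3510) − 9200 = 21710 t/yr.
Box B: F(B→C) = (21710 + 10500) − 13300 = 18910 t/yr.
Box C: F(C→D) = (18910 + 8100) − 8990 = 18020 t/yr.
Box D throughput = its input = 18020 t/yr; τ = 230000 / 18020 = 12.76 yr.

12.8 yr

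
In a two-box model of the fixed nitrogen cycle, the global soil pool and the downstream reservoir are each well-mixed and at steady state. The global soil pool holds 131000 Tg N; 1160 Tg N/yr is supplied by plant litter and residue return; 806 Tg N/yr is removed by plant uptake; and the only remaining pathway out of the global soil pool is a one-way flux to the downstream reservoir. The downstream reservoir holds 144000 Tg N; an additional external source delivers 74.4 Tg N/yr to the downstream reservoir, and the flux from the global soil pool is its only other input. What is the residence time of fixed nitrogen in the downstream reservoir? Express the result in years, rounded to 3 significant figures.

Balance the global soil pool: ΣF_in = 1160.0 Tg N/yr.
Flux to the downstream reservoir = ΣF_in − (806) = 354.00 Tg N/yr.
Total input to the downstream reservoir = 354.00 + 74.4 = 428.40 Tg N/yr; at steady state this equals its total output.
τ = M / F = 144000 / 428.40 = 336.1 yr.

336 yr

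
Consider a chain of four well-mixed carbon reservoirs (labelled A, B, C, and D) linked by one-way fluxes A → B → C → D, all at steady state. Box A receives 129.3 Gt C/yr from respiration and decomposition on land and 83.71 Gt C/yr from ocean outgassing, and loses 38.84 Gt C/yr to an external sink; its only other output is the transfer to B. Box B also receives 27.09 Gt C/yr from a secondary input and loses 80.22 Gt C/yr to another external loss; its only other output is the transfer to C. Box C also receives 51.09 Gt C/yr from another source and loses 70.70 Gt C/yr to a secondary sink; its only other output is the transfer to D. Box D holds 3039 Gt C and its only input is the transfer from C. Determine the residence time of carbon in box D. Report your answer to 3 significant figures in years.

Box A: F(A→B) = (129.3 + 83.71) − 38.84 = 174.17 Gt C/yr.
Box B: F(B→C) = (174.17 + 27.09) − 80.22 = 121.04 Gt C/yr.
Box C: F(C→D) = (121.04 + 51.09) − 70.70 = 101.43 Gt C/yr.
Box D throughput = its input = 101.43 Gt C/yr; τ = 3039 / 101.43 = 29.96 yr.

30.0 yr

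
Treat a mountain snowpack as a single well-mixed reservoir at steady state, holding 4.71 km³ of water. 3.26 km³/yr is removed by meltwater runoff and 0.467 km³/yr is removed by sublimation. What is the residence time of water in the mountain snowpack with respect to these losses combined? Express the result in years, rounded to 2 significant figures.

Total removal = 3.260 + 0.4670 = 3.7270 km³/yr.
τ = M / ΣF_out = 4.71 / 3.7270 = 1.264 yr.

1.3 yr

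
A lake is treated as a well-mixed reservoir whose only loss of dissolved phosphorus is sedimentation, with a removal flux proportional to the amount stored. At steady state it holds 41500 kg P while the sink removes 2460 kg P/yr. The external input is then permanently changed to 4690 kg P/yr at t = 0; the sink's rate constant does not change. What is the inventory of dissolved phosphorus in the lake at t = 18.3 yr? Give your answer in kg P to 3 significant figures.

66400 kg P

Residence time τ = M₀/F₀ = 16.87 yr. The eventual steady state is M_∞ = M₀·(F₁/F₀) = 41500 × 4690/2460 = 79120 kg P.
The anomaly ΔM(t) = M(t) − M_∞ decays as ΔM₀·e^(−t/τ) with ΔM₀ = 41500 − 79120 = −37620 kg P.
At t = 18.3 yr, e^(−t/τ) = e^(−1.085) = 0.3380, so ΔM = −12710 kg P and M = 79120 − 12710 = 66405 kg P.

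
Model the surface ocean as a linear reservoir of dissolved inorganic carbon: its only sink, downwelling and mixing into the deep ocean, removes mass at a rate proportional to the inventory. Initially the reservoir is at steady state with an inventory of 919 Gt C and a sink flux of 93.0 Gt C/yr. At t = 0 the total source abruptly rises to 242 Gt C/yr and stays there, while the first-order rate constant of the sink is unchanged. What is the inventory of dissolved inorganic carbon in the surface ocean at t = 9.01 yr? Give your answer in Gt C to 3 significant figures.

τ = M₀/F₀ = 919/93.0 = 9.882 yr; rate constant k = 1/τ.
New steady state M_∞ = F₁/k = F₁·τ = 242 × 9.882 = 2391.4 Gt C.
M(t) = M_∞ + (M₀ − M_∞)·e^(−t/τ); t/τ = 9.01/9.882 = 0.9118, so e^(−t/τ) = 0.4018.
M(t) = 2391.4 − 1472 × 0.4018 = 1799.8 Gt C.

1800 Gt C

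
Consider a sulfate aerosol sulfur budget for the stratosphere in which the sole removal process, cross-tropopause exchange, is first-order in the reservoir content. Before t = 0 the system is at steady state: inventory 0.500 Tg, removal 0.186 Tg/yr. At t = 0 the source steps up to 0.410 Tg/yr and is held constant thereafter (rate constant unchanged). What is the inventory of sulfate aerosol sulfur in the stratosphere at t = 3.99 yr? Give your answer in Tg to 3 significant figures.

τ = M₀/F₀ = 0.500/0.186 = 2.688 yr; rate constant k = 1/τ.
New steady state M_∞ = F₁/k = F₁·τ = 0.410 × 2.688 = 1.1022 Tg.
M(t) = M_∞ + (M₀ − M_∞)·e^(−t/τ); t/τ = 3.99/2.688 = 1.484, so e^(−t/τ) = 0.2267.
M(t) = 1.1022 − 0.6022 × 0.2267 = 0.96566 Tg.

0.966 Tg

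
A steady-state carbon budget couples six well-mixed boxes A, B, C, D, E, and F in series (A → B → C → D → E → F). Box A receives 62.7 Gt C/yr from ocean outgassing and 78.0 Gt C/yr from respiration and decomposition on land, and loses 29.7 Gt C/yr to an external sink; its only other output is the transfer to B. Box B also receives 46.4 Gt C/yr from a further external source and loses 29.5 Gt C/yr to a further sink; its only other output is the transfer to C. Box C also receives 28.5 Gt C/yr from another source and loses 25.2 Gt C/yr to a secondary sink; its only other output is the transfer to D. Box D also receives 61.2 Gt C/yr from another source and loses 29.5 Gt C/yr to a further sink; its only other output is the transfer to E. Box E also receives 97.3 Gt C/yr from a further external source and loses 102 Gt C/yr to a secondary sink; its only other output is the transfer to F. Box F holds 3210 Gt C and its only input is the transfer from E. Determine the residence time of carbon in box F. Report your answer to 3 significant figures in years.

20.3 yr

Box A: F(A→B) = (62.7 + 78.0) − 29.7 = 111.00 Gt C/yr.
Box B: F(B→C) = (111.00 + 46.4) − 29.5 = 127.90 Gt C/yr.
Box C: F(C→D) = (127.90 + 28.5) − 25.2 = 131.20 Gt C/yr.
Box D: F(D→E) = (131.20 + 61.2) − 29.5 = 162.90 Gt C/yr.
Box E: F(E→F) = (162.90 + 97.3) − 102 = 158.20 Gt C/yr.
Box F throughput = its input = 158.20 Gt C/yr; τ = 3210 / 158.20 = 20.29 yr.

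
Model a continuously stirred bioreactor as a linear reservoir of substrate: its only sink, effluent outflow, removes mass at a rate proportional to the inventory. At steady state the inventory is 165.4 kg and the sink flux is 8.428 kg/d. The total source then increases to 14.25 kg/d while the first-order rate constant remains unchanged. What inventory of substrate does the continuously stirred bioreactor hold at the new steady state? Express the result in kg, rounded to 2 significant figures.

280 kg

Rate constant k = F/M = 8.428 / 165.4 = 0.05096 d⁻¹.
At the new steady state, source = k·M_new ⇒ M_new = 14.25 / 0.05096 = 279.7 kg.
(Equivalently M_new = M × F_new/F_old = 165.4 × 14.25/8.428.)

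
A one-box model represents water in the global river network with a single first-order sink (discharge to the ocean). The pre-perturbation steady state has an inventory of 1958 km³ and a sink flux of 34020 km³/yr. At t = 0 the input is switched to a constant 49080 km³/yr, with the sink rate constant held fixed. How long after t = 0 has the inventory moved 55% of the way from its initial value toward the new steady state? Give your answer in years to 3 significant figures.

τ = M₀/F₀ = 1958/34020 = 0.05755 yr.
The remaining gap fraction is e^(−t/τ); 55% covered ⇒ e^(−t/τ) = 0.450.
t = −τ ln(0.450) = 0.05755 × 0.7985 = 0.04596 yr.

0.0460 yr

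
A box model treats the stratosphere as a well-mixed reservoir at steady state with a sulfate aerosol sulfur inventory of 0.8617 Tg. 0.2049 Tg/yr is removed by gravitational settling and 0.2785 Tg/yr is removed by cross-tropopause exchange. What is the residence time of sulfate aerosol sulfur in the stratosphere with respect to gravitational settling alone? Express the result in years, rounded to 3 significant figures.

Residence time with respect to a single sink: τ = M / F_sink.
τ = 0.8617 / 0.2049 = 4.205 yr.

4.21 yr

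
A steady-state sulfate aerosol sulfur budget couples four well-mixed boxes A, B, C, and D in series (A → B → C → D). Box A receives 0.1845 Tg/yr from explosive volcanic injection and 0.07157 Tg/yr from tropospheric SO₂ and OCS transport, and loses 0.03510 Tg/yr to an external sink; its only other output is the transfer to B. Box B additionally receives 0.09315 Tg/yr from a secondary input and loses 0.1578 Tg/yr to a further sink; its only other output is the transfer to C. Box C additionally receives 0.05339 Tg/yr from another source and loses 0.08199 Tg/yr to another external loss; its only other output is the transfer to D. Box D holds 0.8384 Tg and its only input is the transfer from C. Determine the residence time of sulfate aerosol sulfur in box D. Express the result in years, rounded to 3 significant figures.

6.56 yr

Box A: F(A→B) = (0.1845 + 0.07157) − 0.03510 = 0.22097 Tg/yr.
Box B: F(B→C) = (0.22097 + 0.09315) − 0.1578 = 0.15632 Tg/yr.
Box C: F(C→D) = (0.15632 + 0.05339) − 0.08199 = 0.12772 Tg/yr.
Box D throughput = its input = 0.12772 Tg/yr; τ = 0.8384 / 0.12772 = 6.564 yr.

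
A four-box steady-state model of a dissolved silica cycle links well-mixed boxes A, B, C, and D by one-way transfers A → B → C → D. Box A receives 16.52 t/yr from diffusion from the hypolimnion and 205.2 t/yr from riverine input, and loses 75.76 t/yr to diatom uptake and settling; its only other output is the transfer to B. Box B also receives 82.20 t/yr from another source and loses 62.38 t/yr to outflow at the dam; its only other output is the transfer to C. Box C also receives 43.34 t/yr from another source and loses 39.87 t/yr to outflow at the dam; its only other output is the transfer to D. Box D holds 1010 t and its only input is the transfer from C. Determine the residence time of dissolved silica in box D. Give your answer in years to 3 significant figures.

5.97 yr

Box A: F(A→B) = (16.52 + 205.2) − 75.76 = 145.96 t/yr.
Box B: F(B→C) = (145.96 + 82.20) − 62.38 = 165.78 t/yr.
Box C: F(C→D) = (165.78 + 43.34) − 39.87 = 169.25 t/yr.
Box D throughput = its input = 169.25 t/yr; τ = 1010 / 169.25 = 5.968 yr.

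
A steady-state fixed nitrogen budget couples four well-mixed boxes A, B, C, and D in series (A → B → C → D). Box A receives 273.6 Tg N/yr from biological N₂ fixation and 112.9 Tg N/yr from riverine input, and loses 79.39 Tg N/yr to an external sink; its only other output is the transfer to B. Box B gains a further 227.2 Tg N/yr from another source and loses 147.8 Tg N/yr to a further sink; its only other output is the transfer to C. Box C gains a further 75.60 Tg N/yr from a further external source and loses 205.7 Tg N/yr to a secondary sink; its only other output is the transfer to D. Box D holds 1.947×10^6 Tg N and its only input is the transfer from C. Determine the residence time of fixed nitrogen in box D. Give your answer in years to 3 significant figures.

Box A: F(A→B) = (273.6 + 112.9) − 79.39 = 307.11 Tg N/yr.
Box B: F(B→C) = (307.11 + 227.2) − 147.8 = 386.51 Tg N/yr.
Box C: F(C→D) = (386.51 + 75.60) − 205.7 = 256.41 Tg N/yr.
Box D throughput = its input = 256.41 Tg N/yr; τ = 1.947×10^6 / 256.41 = 7593 yr.

7590 yr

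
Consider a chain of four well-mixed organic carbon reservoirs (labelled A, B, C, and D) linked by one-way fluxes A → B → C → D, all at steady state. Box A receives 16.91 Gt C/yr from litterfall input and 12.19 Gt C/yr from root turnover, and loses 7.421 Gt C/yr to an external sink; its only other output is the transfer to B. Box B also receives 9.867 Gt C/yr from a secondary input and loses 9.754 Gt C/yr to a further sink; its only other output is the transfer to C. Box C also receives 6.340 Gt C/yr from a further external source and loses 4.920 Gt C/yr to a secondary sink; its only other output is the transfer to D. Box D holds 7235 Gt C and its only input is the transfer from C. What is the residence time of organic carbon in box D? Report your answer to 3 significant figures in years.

312 yr

Box A: F(A→B) = (16.91 + 12.19) − 7.421 = 21.679 Gt C/yr.
Box B: F(B→C) = (21.679 + 9.867) − 9.754 = 21.792 Gt C/yr.
Box C: F(C→D) = (21.792 + 6.340) − 4.920 = 23.212 Gt C/yr.
Box D throughput = its input = 23.212 Gt C/yr; τ = 7235 / 23.212 = 311.7 yr.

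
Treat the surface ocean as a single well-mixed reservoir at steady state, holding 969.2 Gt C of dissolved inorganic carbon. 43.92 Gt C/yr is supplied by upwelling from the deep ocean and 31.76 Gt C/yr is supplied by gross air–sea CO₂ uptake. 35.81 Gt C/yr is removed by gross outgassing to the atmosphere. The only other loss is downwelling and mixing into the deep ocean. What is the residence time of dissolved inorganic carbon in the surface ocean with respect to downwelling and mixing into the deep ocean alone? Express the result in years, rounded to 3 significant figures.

At steady state ΣF_in = ΣF_out.
ΣF_in = 43.92 + 31.76 = 75.680 Gt C/yr.
Downwelling and mixing into the deep ocean flux = ΣF_in − (35.81) = 75.680 − 35.81 = 39.87 Gt C/yr.
τ = M / F = 969.2 / 39.87 = 24.31 yr.

24.3 yr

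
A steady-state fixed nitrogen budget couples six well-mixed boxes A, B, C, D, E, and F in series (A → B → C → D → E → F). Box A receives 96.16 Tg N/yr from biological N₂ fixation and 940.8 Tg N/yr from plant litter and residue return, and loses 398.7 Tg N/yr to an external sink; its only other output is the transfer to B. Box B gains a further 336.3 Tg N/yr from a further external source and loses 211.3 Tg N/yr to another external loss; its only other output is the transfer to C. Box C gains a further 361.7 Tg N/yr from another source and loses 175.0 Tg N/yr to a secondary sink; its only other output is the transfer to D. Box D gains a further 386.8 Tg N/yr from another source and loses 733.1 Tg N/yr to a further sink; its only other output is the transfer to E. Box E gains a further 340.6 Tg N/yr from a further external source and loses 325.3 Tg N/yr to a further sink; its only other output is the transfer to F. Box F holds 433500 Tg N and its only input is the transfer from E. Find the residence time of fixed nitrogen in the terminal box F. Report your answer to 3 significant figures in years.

700 yr

Box A: F(A→B) = (96.16 + 940.8) − 398.7 = 638.26 Tg N/yr.
Box B: F(B→C) = (638.26 + 336.3) − 211.3 = 763.26 Tg N/yr.
Box C: F(C→D) = (763.26 + 361.7) − 175.0 = 949.96 Tg N/yr.
Box D: F(D→E) = (949.96 + 386.8) − 733.1 = 603.66 Tg N/yr.
Box E: F(E→F) = (603.66 + 340.6) − 325.3 = 618.96 Tg N/yr.
Box F throughput = its input = 618.96 Tg N/yr; τ = 433500 / 618.96 = 700.4 yr.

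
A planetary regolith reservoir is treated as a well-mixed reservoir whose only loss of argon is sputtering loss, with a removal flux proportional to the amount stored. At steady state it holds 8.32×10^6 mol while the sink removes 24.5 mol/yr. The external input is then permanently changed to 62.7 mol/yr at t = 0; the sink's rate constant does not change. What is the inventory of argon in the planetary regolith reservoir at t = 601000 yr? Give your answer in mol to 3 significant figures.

Residence time τ = M₀/F₀ = 339600 yr. The eventual steady state is M_∞ = M₀·(F₁/F₀) = 8.32×10^6 × 62.7/24.5 = 2.1292×10^7 mol.
The anomaly ΔM(t) = M(t) − M_∞ decays as ΔM₀·e^(−t/τ) with ΔM₀ = 8.32×10^6 − 2.1292×10^7 = −1.297×10^7 mol.
At t = 601000 yr, e^(−t/τ) = e^(−1.770) = 0.1704, so ΔM = −2.210×10^6 mol and M = 2.1292×10^7 − 2.210×10^6 = 1.9082×10^7 mol.

1.91×10^7 mol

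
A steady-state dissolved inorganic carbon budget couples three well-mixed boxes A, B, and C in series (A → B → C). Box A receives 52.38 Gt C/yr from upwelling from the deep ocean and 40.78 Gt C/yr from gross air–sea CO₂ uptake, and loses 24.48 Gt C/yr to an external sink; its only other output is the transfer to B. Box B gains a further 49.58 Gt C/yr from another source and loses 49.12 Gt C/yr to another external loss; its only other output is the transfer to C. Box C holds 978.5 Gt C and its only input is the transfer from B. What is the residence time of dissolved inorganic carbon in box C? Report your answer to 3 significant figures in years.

Box A: F(A→B) = (52.38 + 40.78) − 24.48 = 68.680 Gt C/yr.
Box B: F(B→C) = (68.680 + 49.58) − 49.12 = 69.140 Gt C/yr.
Box C throughput = its input = 69.140 Gt C/yr; τ = 978.5 / 69.140 = 14.15 yr.

14.2 yr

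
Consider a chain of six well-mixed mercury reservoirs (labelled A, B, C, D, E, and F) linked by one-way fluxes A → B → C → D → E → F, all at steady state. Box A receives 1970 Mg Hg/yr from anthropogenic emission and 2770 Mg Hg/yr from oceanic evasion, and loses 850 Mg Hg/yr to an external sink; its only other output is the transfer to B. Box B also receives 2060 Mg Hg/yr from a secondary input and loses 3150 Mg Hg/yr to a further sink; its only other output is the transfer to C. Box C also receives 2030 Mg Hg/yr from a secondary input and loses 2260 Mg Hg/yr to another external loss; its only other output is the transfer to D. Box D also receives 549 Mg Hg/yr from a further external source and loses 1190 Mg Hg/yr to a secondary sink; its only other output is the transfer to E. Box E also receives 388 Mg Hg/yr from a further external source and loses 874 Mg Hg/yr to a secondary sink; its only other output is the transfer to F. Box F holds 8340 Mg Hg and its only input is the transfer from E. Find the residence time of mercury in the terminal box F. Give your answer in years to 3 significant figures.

Box A: F(A→B) = (1970 + 2770) − 850 = 3890.0 Mg Hg/yr.
Box B: F(B→C) = (3890.0 + 2060) − 3150 = 2800.0 Mg Hg/yr.
Box C: F(C→D) = (2800.0 + 2030) − 2260 = 2570.0 Mg Hg/yr.
Box D: F(D→E) = (2570.0 + 549) − 1190 = 1929.0 Mg Hg/yr.
Box E: F(E→F) = (1929.0 + 388) − 874 = 1443.0 Mg Hg/yr.
Box F throughput = its input = 1443.0 Mg Hg/yr; τ = 8340 / 1443.0 = 5.780 yr.

5.78 yr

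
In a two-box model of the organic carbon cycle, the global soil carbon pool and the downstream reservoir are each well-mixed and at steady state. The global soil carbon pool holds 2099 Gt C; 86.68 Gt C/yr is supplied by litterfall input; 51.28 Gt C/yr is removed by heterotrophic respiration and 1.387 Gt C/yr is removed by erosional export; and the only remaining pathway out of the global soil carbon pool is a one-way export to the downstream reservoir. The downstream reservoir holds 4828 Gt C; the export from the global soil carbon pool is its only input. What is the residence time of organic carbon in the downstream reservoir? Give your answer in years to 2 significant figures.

140 yr

Balance the global soil carbon pool: ΣF_in = 86.680 Gt C/yr.
Export to the downstream reservoir = ΣF_in − (51.28 + 1.387) = 34.013 Gt C/yr.
At steady state the output of the downstream reservoir equals its input, 34.013 Gt C/yr.
τ = M / F = 4828 / 34.013 = 141.9 yr.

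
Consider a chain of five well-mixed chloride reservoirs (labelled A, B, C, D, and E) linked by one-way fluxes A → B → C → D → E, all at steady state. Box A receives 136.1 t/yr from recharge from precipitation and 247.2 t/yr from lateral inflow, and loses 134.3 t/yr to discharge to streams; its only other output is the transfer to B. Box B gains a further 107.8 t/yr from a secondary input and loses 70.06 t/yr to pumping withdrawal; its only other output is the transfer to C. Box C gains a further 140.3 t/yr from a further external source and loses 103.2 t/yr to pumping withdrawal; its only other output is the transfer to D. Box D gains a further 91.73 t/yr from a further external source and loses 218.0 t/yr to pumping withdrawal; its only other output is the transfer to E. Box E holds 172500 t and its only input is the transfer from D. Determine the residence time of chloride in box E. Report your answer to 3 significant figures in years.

Box A: F(A→B) = (136.1 + 247.2) − 134.3 = 249.00 t/yr.
Box B: F(B→C) = (249.00 + 107.8) − 70.06 = 286.74 t/yr.
Box C: F(C→D) = (286.74 + 140.3) − 103.2 = 323.84 t/yr.
Box D: F(D→E) = (323.84 + 91.73) − 218.0 = 197.57 t/yr.
Box E throughput = its input = 197.57 t/yr; τ = 172500 / 197.57 = 873.1 yr.

873 yr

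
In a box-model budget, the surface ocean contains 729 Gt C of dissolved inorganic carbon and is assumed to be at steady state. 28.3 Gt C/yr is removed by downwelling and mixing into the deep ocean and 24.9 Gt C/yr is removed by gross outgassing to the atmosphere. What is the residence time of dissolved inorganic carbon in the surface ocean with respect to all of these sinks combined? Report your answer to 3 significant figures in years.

Total removal flux = 28.3 + 24.9 = 53.200 Gt C/yr.
τ = M / ΣF_out = 729 / 53.200 = 13.70 yr.

13.7 yr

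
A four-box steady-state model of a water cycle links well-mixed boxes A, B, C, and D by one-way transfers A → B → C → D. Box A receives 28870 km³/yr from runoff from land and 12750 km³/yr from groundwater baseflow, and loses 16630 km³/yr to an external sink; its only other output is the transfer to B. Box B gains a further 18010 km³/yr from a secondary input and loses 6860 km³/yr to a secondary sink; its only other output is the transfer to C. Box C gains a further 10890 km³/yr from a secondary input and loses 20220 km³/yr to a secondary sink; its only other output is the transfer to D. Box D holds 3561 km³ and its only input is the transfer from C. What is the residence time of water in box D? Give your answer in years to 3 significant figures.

Box A: F(A→B) = (28870 + 12750) − 16630 = 24990 km³/yr.
Box B: F(B→C) = (24990 + 18010) − 6860 = 36140 km³/yr.
Box C: F(C→D) = (36140 + 10890) − 20220 = 26810 km³/yr.
Box D throughput = its input = 26810 km³/yr; τ = 3561 / 26810 = 0.1328 yr.

0.133 yr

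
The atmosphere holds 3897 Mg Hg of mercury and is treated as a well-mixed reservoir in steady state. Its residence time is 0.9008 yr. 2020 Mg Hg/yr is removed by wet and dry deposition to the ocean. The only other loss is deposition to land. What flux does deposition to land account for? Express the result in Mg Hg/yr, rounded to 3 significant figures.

2310 Mg Hg/yr

Total removal F = M/τ = 3897 / 0.9008 = 4326 Mg Hg/yr.
Deposition to land = F − (2020) = 4326 − 2020 = 2306 Mg Hg/yr.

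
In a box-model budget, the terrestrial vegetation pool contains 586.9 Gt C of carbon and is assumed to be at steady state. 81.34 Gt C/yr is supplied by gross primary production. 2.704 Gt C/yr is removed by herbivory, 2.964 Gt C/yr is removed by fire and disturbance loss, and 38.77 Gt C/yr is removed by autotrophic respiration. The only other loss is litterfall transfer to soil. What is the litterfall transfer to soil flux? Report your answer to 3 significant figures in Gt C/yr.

36.9 Gt C/yr

At steady state ΣF_in = ΣF_out.
ΣF_in = 81.340 Gt C/yr.
Litterfall transfer to soil flux = ΣF_in − (2.704 + 2.964 + 38.77) = 81.340 − 44.44 = 36.90 Gt C/yr.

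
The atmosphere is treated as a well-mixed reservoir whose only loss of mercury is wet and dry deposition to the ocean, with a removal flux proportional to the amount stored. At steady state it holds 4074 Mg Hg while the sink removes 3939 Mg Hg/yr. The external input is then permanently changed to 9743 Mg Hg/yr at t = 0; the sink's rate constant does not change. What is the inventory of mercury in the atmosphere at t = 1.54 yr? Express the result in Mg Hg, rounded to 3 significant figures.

Residence time τ = M₀/F₀ = 1.034 yr. The eventual steady state is M_∞ = M₀·(F₁/F₀) = 4074 × 9743/3939 = 10077 Mg Hg.
The anomaly ΔM(t) = M(t) − M_∞ decays as ΔM₀·e^(−t/τ) with ΔM₀ = 4074 − 10077 = −6003 Mg Hg.
At t = 1.54 yr, e^(−t/τ) = e^(−1.489) = 0.2256, so ΔM = −1354 Mg Hg and M = 10077 − 1354 = 8722.6 Mg Hg.

8720 Mg Hg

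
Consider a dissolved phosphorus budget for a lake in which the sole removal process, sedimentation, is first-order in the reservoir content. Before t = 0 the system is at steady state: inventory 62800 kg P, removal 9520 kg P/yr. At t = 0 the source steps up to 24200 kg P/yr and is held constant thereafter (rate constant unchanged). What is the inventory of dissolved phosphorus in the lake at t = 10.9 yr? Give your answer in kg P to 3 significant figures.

141000 kg P

τ = M₀/F₀ = 62800/9520 = 6.597 yr; rate constant k = 1/τ.
New steady state M_∞ = F₁/k = F₁·τ = 24200 × 6.597 = 159640 kg P.
M(t) = M_∞ + (M₀ − M_∞)·e^(−t/τ); t/τ = 10.9/6.597 = 1.652, so e^(−t/τ) = 0.1916.
M(t) = 159640 − 96840 × 0.1916 = 141080 kg P.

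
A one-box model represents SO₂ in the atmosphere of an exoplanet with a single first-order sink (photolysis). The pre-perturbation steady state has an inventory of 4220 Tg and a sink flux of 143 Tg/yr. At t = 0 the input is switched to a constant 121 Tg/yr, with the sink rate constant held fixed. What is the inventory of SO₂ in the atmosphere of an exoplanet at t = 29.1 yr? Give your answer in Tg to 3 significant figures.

Residence time τ = M₀/F₀ = 29.51 yr. The eventual steady state is M_∞ = M₀·(F₁/F₀) = 4220 × 121/143 = 3570.8 Tg.
The anomaly ΔM(t) = M(t) − M_∞ decays as ΔM₀·e^(−t/τ) with ΔM₀ = 4220 − 3570.8 = 649.2 Tg.
At t = 29.1 yr, e^(−t/τ) = e^(−0.9861) = 0.3730, so ΔM = 242.2 Tg and M = 3570.8 + 242.2 = 3813.0 Tg.

3810 Tg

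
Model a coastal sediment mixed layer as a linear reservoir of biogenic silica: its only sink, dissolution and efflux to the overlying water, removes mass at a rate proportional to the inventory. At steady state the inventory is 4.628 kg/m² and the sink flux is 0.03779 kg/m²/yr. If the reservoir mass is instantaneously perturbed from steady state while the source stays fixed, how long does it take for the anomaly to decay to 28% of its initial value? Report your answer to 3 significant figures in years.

156 yr

For a linear reservoir the anomaly decays as exp(−t/τ) with τ = M/F = 4.628/0.03779 = 122.5 yr.
exp(−t/τ) = 0.28 ⇒ t = −τ ln(0.28) = 122.5 × 1.273 = 155.9 yr.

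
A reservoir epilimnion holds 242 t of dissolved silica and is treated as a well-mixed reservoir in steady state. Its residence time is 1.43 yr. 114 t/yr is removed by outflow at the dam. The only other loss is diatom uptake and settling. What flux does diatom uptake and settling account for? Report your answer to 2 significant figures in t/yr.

55 t/yr

Total removal F = M/τ = 242 / 1.43 = 169.2 t/yr.
Diatom uptake and settling = F − (114) = 169.2 − 114.0 = 55.23 t/yr.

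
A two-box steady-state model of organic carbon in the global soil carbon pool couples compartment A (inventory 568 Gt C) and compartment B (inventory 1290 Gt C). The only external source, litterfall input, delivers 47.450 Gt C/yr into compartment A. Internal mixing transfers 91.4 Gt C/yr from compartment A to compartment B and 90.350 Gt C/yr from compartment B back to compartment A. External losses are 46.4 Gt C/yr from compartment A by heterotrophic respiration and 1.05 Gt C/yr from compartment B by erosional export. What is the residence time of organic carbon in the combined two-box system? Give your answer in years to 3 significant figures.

Residence time in the combined system uses the total inventory and the total *external* removal — internal exchanges between the two boxes cancel.
M_total = 568 + 1290 = 1858.0 Gt C.
ΣF_external_out = 46.4 + 1.05 = 47.450 Gt C/yr.
τ = M_total / ΣF_ext = 1858.0 / 47.450 = 39.16 yr.

39.2 yr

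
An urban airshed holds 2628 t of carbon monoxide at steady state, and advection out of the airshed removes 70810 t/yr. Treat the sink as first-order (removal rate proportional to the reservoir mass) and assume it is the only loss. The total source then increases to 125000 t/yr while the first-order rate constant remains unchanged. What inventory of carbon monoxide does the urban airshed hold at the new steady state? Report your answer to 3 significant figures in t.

Rate constant k = F/M = 70810 / 2628 = 26.94 yr⁻¹.
At the new steady state, source = k·M_new ⇒ M_new = 125000 / 26.94 = 4639 t.
(Equivalently M_new = M × F_new/F_old = 2628 × 125000/70810.)

4640 t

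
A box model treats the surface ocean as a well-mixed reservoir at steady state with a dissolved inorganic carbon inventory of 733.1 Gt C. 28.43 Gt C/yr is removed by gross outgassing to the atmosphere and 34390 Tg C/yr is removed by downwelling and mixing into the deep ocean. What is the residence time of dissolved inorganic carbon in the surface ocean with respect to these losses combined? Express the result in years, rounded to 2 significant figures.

Convert the downwelling and mixing into the deep ocean flux: 34390 Tg C/yr = 34.39 Gt C/yr.
Total removal = 28.43 + 34.39 = 62.820 Gt C/yr.
τ = M / ΣF_out = 733.1 / 62.820 = 11.67 yr.

12 yr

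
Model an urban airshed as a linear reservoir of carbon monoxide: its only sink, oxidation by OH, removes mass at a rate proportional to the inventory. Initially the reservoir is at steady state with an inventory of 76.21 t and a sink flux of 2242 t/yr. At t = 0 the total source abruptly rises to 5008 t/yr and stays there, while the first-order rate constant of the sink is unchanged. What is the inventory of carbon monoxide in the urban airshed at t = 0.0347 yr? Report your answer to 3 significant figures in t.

136 t

τ = M₀/F₀ = 76.21/2242 = 0.03399 yr; rate constant k = 1/τ.
New steady state M_∞ = F₁/k = F₁·τ = 5008 × 0.03399 = 170.23 t.
M(t) = M_∞ + (M₀ − M_∞)·e^(−t/τ); t/τ = 0.0347/0.03399 = 1.021, so e^(−t/τ) = 0.3603.
M(t) = 170.23 − 94.02 × 0.3603 = 136.36 t.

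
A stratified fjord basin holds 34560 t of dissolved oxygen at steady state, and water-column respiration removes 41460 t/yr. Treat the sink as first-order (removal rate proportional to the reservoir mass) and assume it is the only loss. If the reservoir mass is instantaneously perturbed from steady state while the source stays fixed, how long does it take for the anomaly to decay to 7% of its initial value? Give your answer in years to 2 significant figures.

2.2 yr

For a linear reservoir the anomaly decays as exp(−t/τ) with τ = M/F = 34560/41460 = 0.8336 yr.
exp(−t/τ) = 0.07 ⇒ t = −τ ln(0.07) = 0.8336 × 2.659 = 2.217 yr.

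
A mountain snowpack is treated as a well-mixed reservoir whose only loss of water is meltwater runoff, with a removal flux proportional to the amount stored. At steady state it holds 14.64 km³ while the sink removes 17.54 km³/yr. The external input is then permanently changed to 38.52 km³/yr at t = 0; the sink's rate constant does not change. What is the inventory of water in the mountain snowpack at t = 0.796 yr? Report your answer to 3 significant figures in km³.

The sink rate constant is k = F₀/M₀ = 17.54/14.64 = 1.198 yr⁻¹.
Solving dM/dt = F₁ − kM with M(0) = M₀ gives M(t) = F₁/k + (M₀ − F₁/k)·e^(−kt).
F₁/k = 38.52/1.198 = 32.151 km³; kt = 1.198 × 0.796 = 0.9537, e^(−kt) = 0.3853.
M(0.796) = 32.151 + (14.64 − 32.151) × 0.3853 = 32.151 − 6.747 = 25.404 km³.

25.4 km³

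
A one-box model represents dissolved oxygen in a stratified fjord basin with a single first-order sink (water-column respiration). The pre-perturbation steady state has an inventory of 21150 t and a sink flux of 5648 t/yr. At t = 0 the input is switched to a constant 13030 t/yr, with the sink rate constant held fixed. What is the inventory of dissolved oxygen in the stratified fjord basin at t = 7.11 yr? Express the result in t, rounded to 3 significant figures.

44700 t

τ = M₀/F₀ = 21150/5648 = 3.745 yr; rate constant k = 1/τ.
New steady state M_∞ = F₁/k = F₁·τ = 13030 × 3.745 = 48793 t.
M(t) = M_∞ + (M₀ − M_∞)·e^(−t/τ); t/τ = 7.11/3.745 = 1.899, so e^(−t/τ) = 0.1498.
M(t) = 48793 − 27640 × 0.1498 = 44653 t.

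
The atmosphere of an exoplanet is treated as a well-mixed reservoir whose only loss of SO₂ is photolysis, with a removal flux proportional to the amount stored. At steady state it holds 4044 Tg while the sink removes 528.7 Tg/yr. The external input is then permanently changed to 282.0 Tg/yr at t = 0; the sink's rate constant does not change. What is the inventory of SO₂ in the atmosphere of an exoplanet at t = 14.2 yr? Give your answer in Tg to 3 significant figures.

τ = M₀/F₀ = 4044/528.7 = 7.649 yr; rate constant k = 1/τ.
New steady state M_∞ = F₁/k = F₁·τ = 282.0 × 7.649 = 2157.0 Tg.
M(t) = M_∞ + (M₀ − M_∞)·e^(−t/τ); t/τ = 14.2/7.649 = 1.856, so e^(−t/τ) = 0.1562.
M(t) = 2157.0 + 1887 × 0.1562 = 2451.8 Tg.

2450 Tg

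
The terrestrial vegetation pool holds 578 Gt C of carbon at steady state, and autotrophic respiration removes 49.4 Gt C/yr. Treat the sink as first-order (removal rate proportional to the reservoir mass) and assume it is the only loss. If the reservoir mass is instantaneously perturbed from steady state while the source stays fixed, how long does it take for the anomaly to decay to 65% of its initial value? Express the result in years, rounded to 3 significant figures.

For a linear reservoir the anomaly decays as exp(−t/τ) with τ = M/F = 578/49.4 = 11.70 yr.
exp(−t/τ) = 0.65 ⇒ t = −τ ln(0.65) = 11.70 × 0.4308 = 5.040 yr.

5.04 yr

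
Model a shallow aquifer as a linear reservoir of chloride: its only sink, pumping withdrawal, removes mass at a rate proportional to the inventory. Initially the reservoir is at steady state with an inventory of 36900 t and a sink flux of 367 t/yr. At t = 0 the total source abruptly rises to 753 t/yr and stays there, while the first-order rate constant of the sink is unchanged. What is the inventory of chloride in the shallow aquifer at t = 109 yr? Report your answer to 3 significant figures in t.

62600 t

τ = M₀/F₀ = 36900/367 = 100.5 yr; rate constant k = 1/τ.
New steady state M_∞ = F₁/k = F₁·τ = 753 × 100.5 = 75710 t.
M(t) = M_∞ + (M₀ − M_∞)·e^(−t/τ); t/τ = 109/100.5 = 1.084, so e^(−t/τ) = 0.3382.
M(t) = 75710 − 38810 × 0.3382 = 62584 t.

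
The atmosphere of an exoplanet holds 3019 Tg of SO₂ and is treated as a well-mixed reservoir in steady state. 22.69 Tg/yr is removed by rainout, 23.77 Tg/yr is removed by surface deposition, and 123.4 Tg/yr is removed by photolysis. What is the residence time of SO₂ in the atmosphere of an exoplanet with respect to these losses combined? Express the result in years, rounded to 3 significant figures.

Total removal = 22.69 + 23.77 + 123.4 = 169.86 Tg/yr.
τ = M / ΣF_out = 3019 / 169.86 = 17.77 yr.

17.8 yr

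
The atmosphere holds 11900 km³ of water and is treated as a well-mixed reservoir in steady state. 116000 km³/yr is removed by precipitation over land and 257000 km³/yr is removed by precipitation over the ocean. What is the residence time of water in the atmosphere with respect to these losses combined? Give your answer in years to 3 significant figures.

0.0319 yr

Total removal = 116000 + 257000 = 373000 km³/yr.
τ = M / ΣF_out = 11900 / 373000 = 0.03190 yr.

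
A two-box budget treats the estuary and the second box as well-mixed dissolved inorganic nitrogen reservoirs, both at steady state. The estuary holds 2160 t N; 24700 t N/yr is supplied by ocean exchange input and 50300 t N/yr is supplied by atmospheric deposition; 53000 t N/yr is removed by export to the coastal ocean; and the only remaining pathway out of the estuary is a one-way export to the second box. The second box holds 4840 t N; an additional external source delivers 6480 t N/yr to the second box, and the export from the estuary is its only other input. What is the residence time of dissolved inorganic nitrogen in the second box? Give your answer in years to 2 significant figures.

Balance the estuary: ΣF_in = 24700 + 50300 = 75000 t N/yr.
Export to the second box = ΣF_in − (53000) = 22000 t N/yr.
Total input to the second box = 22000 + 6480 = 28480 t N/yr; at steady state this equals its total output.
τ = M / F = 4840 / 28480 = 0.1699 yr.

0.17 yr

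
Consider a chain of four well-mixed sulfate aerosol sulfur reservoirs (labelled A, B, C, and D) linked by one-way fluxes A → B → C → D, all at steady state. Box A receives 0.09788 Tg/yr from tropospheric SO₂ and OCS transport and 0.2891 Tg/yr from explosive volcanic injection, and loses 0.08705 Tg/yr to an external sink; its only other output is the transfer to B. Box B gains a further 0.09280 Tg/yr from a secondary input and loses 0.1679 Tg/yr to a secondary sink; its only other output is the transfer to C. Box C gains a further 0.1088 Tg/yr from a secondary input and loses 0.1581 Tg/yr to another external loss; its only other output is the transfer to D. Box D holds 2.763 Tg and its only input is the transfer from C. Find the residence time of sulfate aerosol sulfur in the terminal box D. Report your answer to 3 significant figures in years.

Box A: F(A→B) = (0.09788 + 0.2891) − 0.08705 = 0.29993 Tg/yr.
Box B: F(B→C) = (0.29993 + 0.09280) − 0.1679 = 0.22483 Tg/yr.
Box C: F(C→D) = (0.22483 + 0.1088) − 0.1581 = 0.17553 Tg/yr.
Box D throughput = its input = 0.17553 Tg/yr; τ = 2.763 / 0.17553 = 15.74 yr.

15.7 yr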